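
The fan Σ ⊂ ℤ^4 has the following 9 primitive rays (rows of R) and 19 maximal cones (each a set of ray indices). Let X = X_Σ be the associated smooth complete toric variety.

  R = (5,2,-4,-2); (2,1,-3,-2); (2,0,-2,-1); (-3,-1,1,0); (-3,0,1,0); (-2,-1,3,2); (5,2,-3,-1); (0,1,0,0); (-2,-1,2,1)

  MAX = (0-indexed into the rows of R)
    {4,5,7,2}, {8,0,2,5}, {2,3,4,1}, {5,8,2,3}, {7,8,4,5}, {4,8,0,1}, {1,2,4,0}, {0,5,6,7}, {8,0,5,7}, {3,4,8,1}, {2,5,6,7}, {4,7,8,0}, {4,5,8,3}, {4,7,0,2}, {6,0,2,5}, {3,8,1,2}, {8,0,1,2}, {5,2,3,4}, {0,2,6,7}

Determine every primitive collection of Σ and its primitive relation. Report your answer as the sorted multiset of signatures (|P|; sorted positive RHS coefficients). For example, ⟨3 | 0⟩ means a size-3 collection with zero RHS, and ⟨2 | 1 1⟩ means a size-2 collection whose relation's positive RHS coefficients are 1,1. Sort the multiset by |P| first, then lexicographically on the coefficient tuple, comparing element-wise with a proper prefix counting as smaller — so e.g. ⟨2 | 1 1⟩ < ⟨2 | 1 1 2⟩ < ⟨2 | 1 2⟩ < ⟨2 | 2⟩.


|primitive collections| = 12. Relations:

  P = {1,5}:  v_{1} + v_{5} = 0  so sig = ⟨2 | 0⟩
  P = {0,3}:  v_{0} + v_{3} = v_{1}  so sig = ⟨2 | 1⟩
  P = {3,7}:  v_{3} + v_{7} = v_{4}  so sig = ⟨2 | 1⟩
  P = {1,7}:  v_{1} + v_{7} = v_{0} + v_{4}  so sig = ⟨2 | 1 1⟩
  P = {3,6}:  v_{3} + v_{6} = v_{2} + v_{7}  so sig = ⟨2 | 1 1⟩
  P = {6,8}:  v_{6} + v_{8} = v_{0} + v_{5}  so sig = ⟨2 | 1 1⟩
  P = {1,6}:  v_{1} + v_{6} = v_{0} + v_{2} + v_{7}  so sig = ⟨2 | 1 1 1⟩
  P = {4,6}:  v_{4} + v_{6} = v_{2} + 2·v_{7}  so sig = ⟨2 | 1 2⟩
  P = {2,7,8}:  v_{2} + v_{7} + v_{8} = 0  so sig = ⟨3 | 0⟩
  P = {0,4,5}:  v_{0} + v_{4} + v_{5} = v_{7}  so sig = ⟨3 | 1⟩
  P = {2,4,8}:  v_{2} + v_{4} + v_{8} = v_{3}  so sig = ⟨3 | 1⟩
  P = {0,2,5,7}:  v_{0} + v_{2} + v_{5} + v_{7} = v_{6}  so sig = ⟨4 | 1⟩

so the primitive-relation signature multiset is
{ ⟨2 | 0⟩,  ⟨2 | 1⟩ ×2,  ⟨2 | 1 1⟩ ×3,  ⟨2 | 1 1 1⟩,  ⟨2 | 1 2⟩,  ⟨3 | 0⟩,  ⟨3 | 1⟩ ×2,  ⟨4 | 1⟩ }


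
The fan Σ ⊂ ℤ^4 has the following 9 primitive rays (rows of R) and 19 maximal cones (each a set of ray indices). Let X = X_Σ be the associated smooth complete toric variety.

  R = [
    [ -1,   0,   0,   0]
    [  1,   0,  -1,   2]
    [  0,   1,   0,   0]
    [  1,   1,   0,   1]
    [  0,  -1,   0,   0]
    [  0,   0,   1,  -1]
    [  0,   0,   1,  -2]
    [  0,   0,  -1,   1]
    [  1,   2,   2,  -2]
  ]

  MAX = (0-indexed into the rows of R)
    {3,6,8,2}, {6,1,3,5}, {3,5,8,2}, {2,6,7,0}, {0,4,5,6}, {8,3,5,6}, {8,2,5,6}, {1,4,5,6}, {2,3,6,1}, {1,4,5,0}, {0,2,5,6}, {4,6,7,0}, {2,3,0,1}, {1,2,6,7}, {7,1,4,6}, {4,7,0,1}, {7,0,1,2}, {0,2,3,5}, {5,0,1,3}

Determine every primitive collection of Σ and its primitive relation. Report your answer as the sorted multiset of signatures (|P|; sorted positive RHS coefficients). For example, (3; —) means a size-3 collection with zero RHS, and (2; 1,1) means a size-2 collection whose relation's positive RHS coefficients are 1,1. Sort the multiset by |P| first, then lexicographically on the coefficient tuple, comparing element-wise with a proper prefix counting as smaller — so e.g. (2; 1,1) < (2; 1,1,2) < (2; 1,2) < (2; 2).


|primitive collections| = 12. Relations:

  P={2,4}:  v_{2} + v_{4} = 0 ; sig = (2; —)
  P={5,7}:  v_{5} + v_{7} = 0 ; sig = (2; —)
  P={3,4}:  v_{3} + v_{4} = v_{1} + v_{5} ; sig = (2; 1,1)
  P={3,7}:  v_{3} + v_{7} = v_{1} + v_{2} ; sig = (2; 1,1)
  P={4,8}:  v_{4} + v_{8} = v_{3} + v_{5} + v_{6} ; sig = (2; 1,1,1)
  P={7,8}:  v_{7} + v_{8} = v_{2} + v_{3} + v_{6} ; sig = (2; 1,1,1)
  P={1,8}:  v_{1} + v_{8} = 2·v_{3} + v_{6} ; sig = (2; 1,2)
  P={0,8}:  v_{0} + v_{8} = 2·v_{2} + 2·v_{5} ; sig = (2; 2,2)
  P={0,1,6}:  v_{0} + v_{1} + v_{6} = 0 ; sig = (3; —)
  P={1,2,5}:  v_{1} + v_{2} + v_{5} = v_{3} ; sig = (3; 1)
  P={0,3,6}:  v_{0} + v_{3} + v_{6} = v_{2} + v_{5} ; sig = (3; 1,1)
  P={2,3,5,6}:  v_{2} + v_{3} + v_{5} + v_{6} = v_{8} ; sig = (4; 1)

so the primitive-relation signature multiset is
    (2; —)
    (2; —)
    (2; 1,1)
    (2; 1,1)
    (2; 1,1,1)
    (2; 1,1,1)
    (2; 1,2)
    (2; 2,2)
    (3; —)
    (3; 1)
    (3; 1,1)
    (4; 1)


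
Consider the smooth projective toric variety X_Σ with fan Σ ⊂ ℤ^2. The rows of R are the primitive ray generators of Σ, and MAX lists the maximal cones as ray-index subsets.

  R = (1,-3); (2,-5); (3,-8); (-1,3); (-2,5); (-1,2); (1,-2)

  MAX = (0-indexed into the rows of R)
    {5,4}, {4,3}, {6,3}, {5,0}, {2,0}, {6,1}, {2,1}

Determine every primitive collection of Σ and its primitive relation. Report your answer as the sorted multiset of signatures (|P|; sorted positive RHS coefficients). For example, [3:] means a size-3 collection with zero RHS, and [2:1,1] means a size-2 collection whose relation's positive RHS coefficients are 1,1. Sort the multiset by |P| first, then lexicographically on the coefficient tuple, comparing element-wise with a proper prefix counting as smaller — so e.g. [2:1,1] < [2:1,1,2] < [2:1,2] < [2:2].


Δ(Σ) — 7 vertices, 14 min non-faces:

  • {0,3}:  v_{0} + v_{3} = 0 — sig = [2:]
  • {1,4}:  v_{1} + v_{4} = 0 — sig = [2:]
  • {5,6}:  v_{5} + v_{6} = 0 — sig = [2:]
  • {0,1}:  v_{0} + v_{1} = v_{2} — sig = [2:1]
  • {0,4}:  v_{0} + v_{4} = v_{5} — sig = [2:1]
  • {0,6}:  v_{0} + v_{6} = v_{1} — sig = [2:1]
  • {1,3}:  v_{1} + v_{3} = v_{6} — sig = [2:1]
  • {1,5}:  v_{1} + v_{5} = v_{0} — sig = [2:1]
  • {2,3}:  v_{2} + v_{3} = v_{1} — sig = [2:1]
  • {2,4}:  v_{2} + v_{4} = v_{0} — sig = [2:1]
  • {3,5}:  v_{3} + v_{5} = v_{4} — sig = [2:1]
  • {4,6}:  v_{4} + v_{6} = v_{3} — sig = [2:1]
  • {2,5}:  v_{2} + v_{5} = 2·v_{0} — sig = [2:2]
  • {2,6}:  v_{2} + v_{6} = 2·v_{1} — sig = [2:2]

so the primitive-relation signature multiset is
{ [2:] ×3,  [2:1] ×9,  [2:2] ×2 }


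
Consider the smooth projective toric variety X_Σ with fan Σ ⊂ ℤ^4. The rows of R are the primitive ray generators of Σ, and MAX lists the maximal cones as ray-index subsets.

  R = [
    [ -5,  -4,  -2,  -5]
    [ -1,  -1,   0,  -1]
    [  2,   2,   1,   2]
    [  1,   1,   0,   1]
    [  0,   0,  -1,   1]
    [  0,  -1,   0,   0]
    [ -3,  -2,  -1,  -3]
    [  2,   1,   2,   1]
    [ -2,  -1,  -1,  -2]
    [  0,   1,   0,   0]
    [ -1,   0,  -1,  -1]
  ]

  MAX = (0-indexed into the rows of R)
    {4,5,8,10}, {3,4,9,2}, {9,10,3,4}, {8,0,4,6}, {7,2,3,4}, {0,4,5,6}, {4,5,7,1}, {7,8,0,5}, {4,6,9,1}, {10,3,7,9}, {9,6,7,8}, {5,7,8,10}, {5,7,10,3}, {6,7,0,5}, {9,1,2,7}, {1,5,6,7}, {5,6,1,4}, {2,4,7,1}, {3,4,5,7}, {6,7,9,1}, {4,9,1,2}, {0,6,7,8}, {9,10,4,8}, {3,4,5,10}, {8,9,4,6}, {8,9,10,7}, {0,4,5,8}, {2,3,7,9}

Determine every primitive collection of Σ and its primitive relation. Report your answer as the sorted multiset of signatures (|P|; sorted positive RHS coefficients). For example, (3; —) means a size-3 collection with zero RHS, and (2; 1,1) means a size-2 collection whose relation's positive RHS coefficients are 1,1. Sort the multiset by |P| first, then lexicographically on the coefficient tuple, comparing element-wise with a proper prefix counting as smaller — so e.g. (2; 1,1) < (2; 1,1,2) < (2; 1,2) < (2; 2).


Δ(Σ) — 11 vertices, 22 min non-faces:

  P = {1,3}:  v_{1} + v_{3} = 0  ⟹  sig = (2; —)
  P = {5,9}:  v_{5} + v_{9} = 0  ⟹  sig = (2; —)
  P = {0,2}:  v_{0} + v_{2} = v_{6}  ⟹  sig = (2; 1)
  P = {1,8}:  v_{1} + v_{8} = v_{6}  ⟹  sig = (2; 1)
  P = {1,10}:  v_{1} + v_{10} = v_{8}  ⟹  sig = (2; 1)
  P = {2,8}:  v_{2} + v_{8} = v_{9}  ⟹  sig = (2; 1)
  P = {3,6}:  v_{3} + v_{6} = v_{8}  ⟹  sig = (2; 1)
  P = {3,8}:  v_{3} + v_{8} = v_{10}  ⟹  sig = (2; 1)
  P = {0,9}:  v_{0} + v_{9} = v_{6} + v_{8}  ⟹  sig = (2; 1,1)
  P = {2,5}:  v_{2} + v_{5} = v_{4} + v_{7}  ⟹  sig = (2; 1,1)
  P = {2,6}:  v_{2} + v_{6} = v_{1} + v_{9}  ⟹  sig = (2; 1,1)
  P = {2,10}:  v_{2} + v_{10} = v_{3} + v_{9}  ⟹  sig = (2; 1,1)
  P = {0,1}:  v_{0} + v_{1} = v_{5} + 2·v_{6}  ⟹  sig = (2; 1,2)
  P = {0,3}:  v_{0} + v_{3} = v_{5} + 2·v_{8}  ⟹  sig = (2; 1,2)
  P = {0,10}:  v_{0} + v_{10} = v_{5} + 3·v_{8}  ⟹  sig = (2; 1,3)
  P = {6,10}:  v_{6} + v_{10} = 2·v_{8}  ⟹  sig = (2; 2)
  P = {4,7,8}:  v_{4} + v_{7} + v_{8} = 0  ⟹  sig = (3; —)
  P = {4,6,7}:  v_{4} + v_{6} + v_{7} = v_{1}  ⟹  sig = (3; 1)
  P = {4,7,9}:  v_{4} + v_{7} + v_{9} = v_{2}  ⟹  sig = (3; 1)
  P = {4,7,10}:  v_{4} + v_{7} + v_{10} = v_{3}  ⟹  sig = (3; 1)
  P = {5,6,8}:  v_{5} + v_{6} + v_{8} = v_{0}  ⟹  sig = (3; 1)
  P = {0,4,7}:  v_{0} + v_{4} + v_{7} = v_{5} + v_{6}  ⟹  sig = (3; 1,1)

Signatures (|P|; sorted positive RHS coefficients), sorted:
    (2; —)
    (2; —)
    (2; 1)
    (2; 1)
    (2; 1)
    (2; 1)
    (2; 1)
    (2; 1)
    (2; 1,1)
    (2; 1,1)
    (2; 1,1)
    (2; 1,1)
    (2; 1,2)
    (2; 1,2)
    (2; 1,3)
    (2; 2)
    (3; —)
    (3; 1)
    (3; 1)
    (3; 1)
    (3; 1)
    (3; 1,1)


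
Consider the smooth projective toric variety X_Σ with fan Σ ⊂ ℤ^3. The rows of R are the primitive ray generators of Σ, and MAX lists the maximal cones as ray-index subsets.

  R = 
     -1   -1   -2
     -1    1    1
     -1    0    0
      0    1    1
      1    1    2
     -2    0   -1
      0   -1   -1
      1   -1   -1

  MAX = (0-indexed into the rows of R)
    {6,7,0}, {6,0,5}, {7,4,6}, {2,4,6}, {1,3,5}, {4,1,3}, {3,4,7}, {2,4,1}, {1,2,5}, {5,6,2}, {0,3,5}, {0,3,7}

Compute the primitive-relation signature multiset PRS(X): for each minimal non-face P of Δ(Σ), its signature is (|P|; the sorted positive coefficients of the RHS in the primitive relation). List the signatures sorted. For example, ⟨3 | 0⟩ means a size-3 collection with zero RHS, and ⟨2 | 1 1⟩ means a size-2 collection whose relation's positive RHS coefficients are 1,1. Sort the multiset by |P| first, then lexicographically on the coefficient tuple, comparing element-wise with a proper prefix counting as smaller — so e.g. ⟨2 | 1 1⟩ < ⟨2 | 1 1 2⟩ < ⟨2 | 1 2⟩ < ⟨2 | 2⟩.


Δ(Σ) — 8 vertices, 10 min non-faces:

  P={0,4}:  v_{0} + v_{4} = 0 — sig = ⟨2 | 0⟩
  P={1,7}:  v_{1} + v_{7} = 0 — sig = ⟨2 | 0⟩
  P={3,6}:  v_{3} + v_{6} = 0 — sig = ⟨2 | 0⟩
  P={0,1}:  v_{0} + v_{1} = v_{5} — sig = ⟨2 | 1⟩
  P={1,6}:  v_{1} + v_{6} = v_{2} — sig = ⟨2 | 1⟩
  P={2,3}:  v_{2} + v_{3} = v_{1} — sig = ⟨2 | 1⟩
  P={2,7}:  v_{2} + v_{7} = v_{6} — sig = ⟨2 | 1⟩
  P={4,5}:  v_{4} + v_{5} = v_{1} — sig = ⟨2 | 1⟩
  P={5,7}:  v_{5} + v_{7} = v_{0} — sig = ⟨2 | 1⟩
  P={0,2}:  v_{0} + v_{2} = v_{5} + v_{6} — sig = ⟨2 | 1 1⟩

Signatures (|P|; sorted positive RHS coefficients), sorted:
    |P|=2: 10 collections, coeffs (), (), (), (1), (1), (1), (1), (1), (1), (1,1)


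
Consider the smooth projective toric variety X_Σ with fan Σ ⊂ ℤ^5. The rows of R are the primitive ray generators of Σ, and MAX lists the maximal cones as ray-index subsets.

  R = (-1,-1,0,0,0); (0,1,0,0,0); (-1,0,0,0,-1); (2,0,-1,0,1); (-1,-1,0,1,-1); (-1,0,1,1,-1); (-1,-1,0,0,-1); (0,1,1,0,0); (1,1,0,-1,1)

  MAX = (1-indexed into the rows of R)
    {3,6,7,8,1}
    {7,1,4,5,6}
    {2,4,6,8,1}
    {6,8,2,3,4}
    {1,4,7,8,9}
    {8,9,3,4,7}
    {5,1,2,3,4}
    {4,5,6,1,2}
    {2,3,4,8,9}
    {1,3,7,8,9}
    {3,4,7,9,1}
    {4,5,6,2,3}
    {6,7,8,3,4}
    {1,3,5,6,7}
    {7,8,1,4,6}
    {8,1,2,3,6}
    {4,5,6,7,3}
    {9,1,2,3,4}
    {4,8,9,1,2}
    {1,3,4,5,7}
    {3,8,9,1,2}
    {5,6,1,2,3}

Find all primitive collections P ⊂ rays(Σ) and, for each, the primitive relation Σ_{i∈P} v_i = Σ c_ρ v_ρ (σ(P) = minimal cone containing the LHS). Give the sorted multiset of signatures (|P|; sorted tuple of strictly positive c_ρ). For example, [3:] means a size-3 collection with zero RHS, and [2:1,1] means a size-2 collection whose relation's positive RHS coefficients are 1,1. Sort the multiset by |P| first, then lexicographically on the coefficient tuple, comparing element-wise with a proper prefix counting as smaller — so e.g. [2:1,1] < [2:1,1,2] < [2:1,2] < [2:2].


Primitive collections (6):

  {5,9}:  v_{5} + v_{9} = 0  ⇒ sig = [2:]
  {2,7}:  v_{2} + v_{7} = v_{3}  ⇒ sig = [2:1]
  {5,8}:  v_{5} + v_{8} = v_{6}  ⇒ sig = [2:1]
  {6,9}:  v_{6} + v_{9} = v_{8}  ⇒ sig = [2:1]
  {1,3,4,8}:  v_{1} + v_{3} + v_{4} + v_{8} = 0  ⇒ sig = [4:]
  {1,3,4,6}:  v_{1} + v_{3} + v_{4} + v_{6} = v_{5}  ⇒ sig = [4:1]

Sorted signature multiset PRS(X):
[[2:], [2:1], [2:1], [2:1], [4:], [4:1]]


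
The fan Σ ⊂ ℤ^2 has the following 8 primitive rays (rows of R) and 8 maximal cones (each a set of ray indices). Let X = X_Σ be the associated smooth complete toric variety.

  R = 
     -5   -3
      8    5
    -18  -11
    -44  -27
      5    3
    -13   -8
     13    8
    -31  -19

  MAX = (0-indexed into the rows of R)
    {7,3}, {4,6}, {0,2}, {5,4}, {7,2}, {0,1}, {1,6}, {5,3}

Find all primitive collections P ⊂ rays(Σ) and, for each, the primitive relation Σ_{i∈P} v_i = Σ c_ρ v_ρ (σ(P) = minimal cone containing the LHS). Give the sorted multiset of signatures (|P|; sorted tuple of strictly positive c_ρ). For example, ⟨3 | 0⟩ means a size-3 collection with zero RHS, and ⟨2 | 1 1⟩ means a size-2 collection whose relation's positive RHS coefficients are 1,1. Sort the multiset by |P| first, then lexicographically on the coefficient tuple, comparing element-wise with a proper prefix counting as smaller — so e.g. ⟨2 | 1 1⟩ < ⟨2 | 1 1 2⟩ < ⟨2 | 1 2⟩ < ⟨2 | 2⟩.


The 20 primitive collections of Σ (r=8, n=2):

  P = {0,4}:  v_{0} + v_{4} = 0 — sig = ⟨2 | 0⟩
  P = {5,6}:  v_{5} + v_{6} = 0 — sig = ⟨2 | 0⟩
  P = {0,5}:  v_{0} + v_{5} = v_{2} — sig = ⟨2 | 1⟩
  P = {0,6}:  v_{0} + v_{6} = v_{1} — sig = ⟨2 | 1⟩
  P = {1,4}:  v_{1} + v_{4} = v_{6} — sig = ⟨2 | 1⟩
  P = {1,5}:  v_{1} + v_{5} = v_{0} — sig = ⟨2 | 1⟩
  P = {2,4}:  v_{2} + v_{4} = v_{5} — sig = ⟨2 | 1⟩
  P = {2,5}:  v_{2} + v_{5} = v_{7} — sig = ⟨2 | 1⟩
  P = {2,6}:  v_{2} + v_{6} = v_{0} — sig = ⟨2 | 1⟩
  P = {3,6}:  v_{3} + v_{6} = v_{7} — sig = ⟨2 | 1⟩
  P = {5,7}:  v_{5} + v_{7} = v_{3} — sig = ⟨2 | 1⟩
  P = {6,7}:  v_{6} + v_{7} = v_{2} — sig = ⟨2 | 1⟩
  P = {0,3}:  v_{0} + v_{3} = v_{2} + v_{7} — sig = ⟨2 | 1 1⟩
  P = {1,7}:  v_{1} + v_{7} = v_{0} + v_{2} — sig = ⟨2 | 1 1⟩
  P = {0,7}:  v_{0} + v_{7} = 2·v_{2} — sig = ⟨2 | 2⟩
  P = {1,2}:  v_{1} + v_{2} = 2·v_{0} — sig = ⟨2 | 2⟩
  P = {1,3}:  v_{1} + v_{3} = 2·v_{2} — sig = ⟨2 | 2⟩
  P = {2,3}:  v_{2} + v_{3} = 2·v_{7} — sig = ⟨2 | 2⟩
  P = {4,7}:  v_{4} + v_{7} = 2·v_{5} — sig = ⟨2 | 2⟩
  P = {3,4}:  v_{3} + v_{4} = 3·v_{5} — sig = ⟨2 | 3⟩

Sorted signature multiset PRS(X):
[⟨2 | 0⟩, ⟨2 | 0⟩, ⟨2 | 1⟩, ⟨2 | 1⟩, ⟨2 | 1⟩, ⟨2 | 1⟩, ⟨2 | 1⟩, ⟨2 | 1⟩, ⟨2 | 1⟩, ⟨2 | 1⟩, ⟨2 | 1⟩, ⟨2 | 1⟩, ⟨2 | 1 1⟩, ⟨2 | 1 1⟩, ⟨2 | 2⟩, ⟨2 | 2⟩, ⟨2 | 2⟩, ⟨2 | 2⟩, ⟨2 | 2⟩, ⟨2 | 3⟩]


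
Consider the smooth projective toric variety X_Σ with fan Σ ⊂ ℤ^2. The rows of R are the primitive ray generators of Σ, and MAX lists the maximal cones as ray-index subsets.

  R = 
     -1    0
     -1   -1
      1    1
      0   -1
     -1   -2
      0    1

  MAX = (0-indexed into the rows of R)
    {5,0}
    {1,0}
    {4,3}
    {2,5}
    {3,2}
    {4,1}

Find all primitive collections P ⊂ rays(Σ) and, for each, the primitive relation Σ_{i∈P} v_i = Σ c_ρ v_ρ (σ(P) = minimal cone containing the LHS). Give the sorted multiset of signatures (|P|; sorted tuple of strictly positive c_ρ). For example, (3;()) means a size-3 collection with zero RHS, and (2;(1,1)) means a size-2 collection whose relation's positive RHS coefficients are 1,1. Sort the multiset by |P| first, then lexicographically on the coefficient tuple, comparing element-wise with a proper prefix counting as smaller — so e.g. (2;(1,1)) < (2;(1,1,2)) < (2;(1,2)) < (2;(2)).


9 minimal non-faces of Δ(Σ) (on 6 rays):

  P={1,2}:  v_{1} + v_{2} = 0 — sig = (2;())
  P={3,5}:  v_{3} + v_{5} = 0 — sig = (2;())
  P={0,2}:  v_{0} + v_{2} = v_{5} — sig = (2;(1))
  P={0,3}:  v_{0} + v_{3} = v_{1} — sig = (2;(1))
  P={1,3}:  v_{1} + v_{3} = v_{4} — sig = (2;(1))
  P={1,5}:  v_{1} + v_{5} = v_{0} — sig = (2;(1))
  P={2,4}:  v_{2} + v_{4} = v_{3} — sig = (2;(1))
  P={4,5}:  v_{4} + v_{5} = v_{1} — sig = (2;(1))
  P={0,4}:  v_{0} + v_{4} = 2·v_{1} — sig = (2;(2))

so the primitive-relation signature multiset is
{ (2;()) ×2,  (2;(1)) ×6,  (2;(2)) }


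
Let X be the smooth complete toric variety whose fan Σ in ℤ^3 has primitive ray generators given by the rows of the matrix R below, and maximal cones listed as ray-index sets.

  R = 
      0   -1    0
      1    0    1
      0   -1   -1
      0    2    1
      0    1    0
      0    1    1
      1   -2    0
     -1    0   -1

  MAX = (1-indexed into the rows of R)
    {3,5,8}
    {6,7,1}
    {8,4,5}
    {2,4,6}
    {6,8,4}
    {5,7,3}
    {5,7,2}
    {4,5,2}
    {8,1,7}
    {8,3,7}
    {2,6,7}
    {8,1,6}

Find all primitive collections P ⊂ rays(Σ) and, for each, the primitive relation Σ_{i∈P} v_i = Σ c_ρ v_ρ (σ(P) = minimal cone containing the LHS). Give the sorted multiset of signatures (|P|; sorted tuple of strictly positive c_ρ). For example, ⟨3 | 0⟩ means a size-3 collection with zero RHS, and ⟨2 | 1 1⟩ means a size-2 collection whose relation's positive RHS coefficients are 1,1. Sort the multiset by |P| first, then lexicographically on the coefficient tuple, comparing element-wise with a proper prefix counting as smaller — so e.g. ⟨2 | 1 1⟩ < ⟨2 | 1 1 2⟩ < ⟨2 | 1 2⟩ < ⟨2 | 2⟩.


Minimal non-faces — 12 found among 8 rays, 12 max cones:

  P = {1,5}:  v_{1} + v_{5} = 0  so sig = ⟨2 | 0⟩
  P = {2,8}:  v_{2} + v_{8} = 0  so sig = ⟨2 | 0⟩
  P = {3,6}:  v_{3} + v_{6} = 0  so sig = ⟨2 | 0⟩
  P = {1,4}:  v_{1} + v_{4} = v_{6}  so sig = ⟨2 | 1⟩
  P = {3,4}:  v_{3} + v_{4} = v_{5}  so sig = ⟨2 | 1⟩
  P = {4,7}:  v_{4} + v_{7} = v_{2}  so sig = ⟨2 | 1⟩
  P = {5,6}:  v_{5} + v_{6} = v_{4}  so sig = ⟨2 | 1⟩
  P = {1,2}:  v_{1} + v_{2} = v_{6} + v_{7}  so sig = ⟨2 | 1 1⟩
  P = {1,3}:  v_{1} + v_{3} = v_{7} + v_{8}  so sig = ⟨2 | 1 1⟩
  P = {2,3}:  v_{2} + v_{3} = v_{5} + v_{7}  so sig = ⟨2 | 1 1⟩
  P = {5,7,8}:  v_{5} + v_{7} + v_{8} = v_{3}  so sig = ⟨3 | 1⟩
  P = {6,7,8}:  v_{6} + v_{7} + v_{8} = v_{1}  so sig = ⟨3 | 1⟩

Signatures (|P|; sorted positive RHS coefficients), sorted:
[⟨2 | 0⟩, ⟨2 | 0⟩, ⟨2 | 0⟩, ⟨2 | 1⟩, ⟨2 | 1⟩, ⟨2 | 1⟩, ⟨2 | 1⟩, ⟨2 | 1 1⟩, ⟨2 | 1 1⟩, ⟨2 | 1 1⟩, ⟨3 | 1⟩, ⟨3 | 1⟩]


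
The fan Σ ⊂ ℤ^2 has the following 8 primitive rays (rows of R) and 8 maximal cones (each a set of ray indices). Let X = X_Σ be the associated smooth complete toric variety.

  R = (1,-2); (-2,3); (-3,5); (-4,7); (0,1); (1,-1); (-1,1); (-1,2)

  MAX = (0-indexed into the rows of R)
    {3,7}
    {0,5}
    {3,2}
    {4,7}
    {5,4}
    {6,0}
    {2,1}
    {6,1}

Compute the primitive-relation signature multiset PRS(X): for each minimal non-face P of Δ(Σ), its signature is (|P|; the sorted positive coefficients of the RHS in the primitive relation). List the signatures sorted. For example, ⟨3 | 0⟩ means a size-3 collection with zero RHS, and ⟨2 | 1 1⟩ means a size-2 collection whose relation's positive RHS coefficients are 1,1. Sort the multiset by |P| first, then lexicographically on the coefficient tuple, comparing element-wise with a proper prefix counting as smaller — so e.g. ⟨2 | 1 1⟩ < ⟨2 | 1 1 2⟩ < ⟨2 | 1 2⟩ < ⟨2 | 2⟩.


Minimal non-faces — 20 found among 8 rays, 8 max cones:

  {0,7}:  v_{0} + v_{7} = 0  →  sig = ⟨2 | 0⟩
  {5,6}:  v_{5} + v_{6} = 0  →  sig = ⟨2 | 0⟩
  {0,1}:  v_{0} + v_{1} = v_{6}  →  sig = ⟨2 | 1⟩
  {0,2}:  v_{0} + v_{2} = v_{1}  →  sig = ⟨2 | 1⟩
  {0,3}:  v_{0} + v_{3} = v_{2}  →  sig = ⟨2 | 1⟩
  {0,4}:  v_{0} + v_{4} = v_{5}  →  sig = ⟨2 | 1⟩
  {1,5}:  v_{1} + v_{5} = v_{7}  →  sig = ⟨2 | 1⟩
  {1,7}:  v_{1} + v_{7} = v_{2}  →  sig = ⟨2 | 1⟩
  {2,7}:  v_{2} + v_{7} = v_{3}  →  sig = ⟨2 | 1⟩
  {4,6}:  v_{4} + v_{6} = v_{7}  →  sig = ⟨2 | 1⟩
  {5,7}:  v_{5} + v_{7} = v_{4}  →  sig = ⟨2 | 1⟩
  {6,7}:  v_{6} + v_{7} = v_{1}  →  sig = ⟨2 | 1⟩
  {3,6}:  v_{3} + v_{6} = v_{1} + v_{2}  →  sig = ⟨2 | 1 1⟩
  {1,3}:  v_{1} + v_{3} = 2·v_{2}  →  sig = ⟨2 | 2⟩
  {1,4}:  v_{1} + v_{4} = 2·v_{7}  →  sig = ⟨2 | 2⟩
  {2,5}:  v_{2} + v_{5} = 2·v_{7}  →  sig = ⟨2 | 2⟩
  {2,6}:  v_{2} + v_{6} = 2·v_{1}  →  sig = ⟨2 | 2⟩
  {2,4}:  v_{2} + v_{4} = 3·v_{7}  →  sig = ⟨2 | 3⟩
  {3,5}:  v_{3} + v_{5} = 3·v_{7}  →  sig = ⟨2 | 3⟩
  {3,4}:  v_{3} + v_{4} = 4·v_{7}  →  sig = ⟨2 | 4⟩

so the primitive-relation signature multiset is
{ ⟨2 | 0⟩ ×2,  ⟨2 | 1⟩ ×10,  ⟨2 | 1 1⟩,  ⟨2 | 2⟩ ×4,  ⟨2 | 3⟩ ×2,  ⟨2 | 4⟩ }


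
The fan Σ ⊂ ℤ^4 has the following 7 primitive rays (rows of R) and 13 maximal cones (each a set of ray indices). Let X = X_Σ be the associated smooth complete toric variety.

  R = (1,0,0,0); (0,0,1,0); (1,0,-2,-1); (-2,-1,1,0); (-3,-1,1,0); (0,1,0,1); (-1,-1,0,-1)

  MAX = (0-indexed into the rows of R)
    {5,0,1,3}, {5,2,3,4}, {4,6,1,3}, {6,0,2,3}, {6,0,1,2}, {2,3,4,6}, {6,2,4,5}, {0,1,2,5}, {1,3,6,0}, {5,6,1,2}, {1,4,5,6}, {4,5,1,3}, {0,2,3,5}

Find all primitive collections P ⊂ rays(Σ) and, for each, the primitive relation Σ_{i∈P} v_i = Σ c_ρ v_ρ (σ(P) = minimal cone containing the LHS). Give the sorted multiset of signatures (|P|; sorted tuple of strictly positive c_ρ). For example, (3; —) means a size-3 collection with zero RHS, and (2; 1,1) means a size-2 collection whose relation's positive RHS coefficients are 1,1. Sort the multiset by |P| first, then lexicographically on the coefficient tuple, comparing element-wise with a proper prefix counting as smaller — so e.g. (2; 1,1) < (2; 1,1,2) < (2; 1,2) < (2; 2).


5 minimal non-faces of Δ(Σ) (on 7 rays):

  P={0,4}:  v_{0} + v_{4} = v_{3}  →  sig = (2; 1)
  P={0,5,6}:  v_{0} + v_{5} + v_{6} = 0  →  sig = (3; —)
  P={1,2,3}:  v_{1} + v_{2} + v_{3} = v_{6}  →  sig = (3; 1)
  P={3,5,6}:  v_{3} + v_{5} + v_{6} = v_{4}  →  sig = (3; 1)
  P={1,2,4}:  v_{1} + v_{2} + v_{4} = v_{5} + 2·v_{6}  →  sig = (3; 1,2)

Hence PRS(X_Σ) =
    (2; 1)
    (3; —)
    (3; 1)
    (3; 1)
    (3; 1,2)


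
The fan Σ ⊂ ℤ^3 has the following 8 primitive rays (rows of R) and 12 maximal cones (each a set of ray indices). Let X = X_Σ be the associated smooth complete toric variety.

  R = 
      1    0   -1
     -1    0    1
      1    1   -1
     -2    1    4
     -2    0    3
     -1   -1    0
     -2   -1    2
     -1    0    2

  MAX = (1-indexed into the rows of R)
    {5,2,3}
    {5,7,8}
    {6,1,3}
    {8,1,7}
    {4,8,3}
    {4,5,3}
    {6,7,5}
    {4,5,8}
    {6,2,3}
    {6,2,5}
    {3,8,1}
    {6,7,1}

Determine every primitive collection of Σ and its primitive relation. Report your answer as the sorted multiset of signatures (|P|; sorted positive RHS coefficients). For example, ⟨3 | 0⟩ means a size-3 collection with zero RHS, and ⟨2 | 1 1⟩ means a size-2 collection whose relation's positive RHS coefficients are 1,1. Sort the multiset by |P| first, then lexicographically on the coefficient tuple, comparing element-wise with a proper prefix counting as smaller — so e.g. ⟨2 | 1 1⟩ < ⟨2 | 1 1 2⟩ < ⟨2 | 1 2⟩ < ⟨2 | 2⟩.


Σ has 12 primitive collections:

  P={1,2}:  v_{1} + v_{2} = 0 ; sig = ⟨2 | 0⟩
  P={1,5}:  v_{1} + v_{5} = v_{8} ; sig = ⟨2 | 1⟩
  P={2,8}:  v_{2} + v_{8} = v_{5} ; sig = ⟨2 | 1⟩
  P={3,7}:  v_{3} + v_{7} = v_{2} ; sig = ⟨2 | 1⟩
  P={6,8}:  v_{6} + v_{8} = v_{7} ; sig = ⟨2 | 1⟩
  P={2,7}:  v_{2} + v_{7} = v_{5} + v_{6} ; sig = ⟨2 | 1 1⟩
  P={4,6}:  v_{4} + v_{6} = v_{2} + v_{5} ; sig = ⟨2 | 1 1⟩
  P={1,4}:  v_{1} + v_{4} = v_{3} + 2·v_{8} ; sig = ⟨2 | 1 2⟩
  P={2,4}:  v_{2} + v_{4} = v_{3} + 2·v_{5} ; sig = ⟨2 | 1 2⟩
  P={4,7}:  v_{4} + v_{7} = 2·v_{5} ; sig = ⟨2 | 2⟩
  P={3,5,8}:  v_{3} + v_{5} + v_{8} = v_{4} ; sig = ⟨3 | 1⟩
  P={3,5,6}:  v_{3} + v_{5} + v_{6} = 2·v_{2} ; sig = ⟨3 | 2⟩

so the primitive-relation signature multiset is
    ⟨2 | 0⟩
    ⟨2 | 1⟩
    ⟨2 | 1⟩
    ⟨2 | 1⟩
    ⟨2 | 1⟩
    ⟨2 | 1 1⟩
    ⟨2 | 1 1⟩
    ⟨2 | 1 2⟩
    ⟨2 | 1 2⟩
    ⟨2 | 2⟩
    ⟨3 | 1⟩
    ⟨3 | 2⟩


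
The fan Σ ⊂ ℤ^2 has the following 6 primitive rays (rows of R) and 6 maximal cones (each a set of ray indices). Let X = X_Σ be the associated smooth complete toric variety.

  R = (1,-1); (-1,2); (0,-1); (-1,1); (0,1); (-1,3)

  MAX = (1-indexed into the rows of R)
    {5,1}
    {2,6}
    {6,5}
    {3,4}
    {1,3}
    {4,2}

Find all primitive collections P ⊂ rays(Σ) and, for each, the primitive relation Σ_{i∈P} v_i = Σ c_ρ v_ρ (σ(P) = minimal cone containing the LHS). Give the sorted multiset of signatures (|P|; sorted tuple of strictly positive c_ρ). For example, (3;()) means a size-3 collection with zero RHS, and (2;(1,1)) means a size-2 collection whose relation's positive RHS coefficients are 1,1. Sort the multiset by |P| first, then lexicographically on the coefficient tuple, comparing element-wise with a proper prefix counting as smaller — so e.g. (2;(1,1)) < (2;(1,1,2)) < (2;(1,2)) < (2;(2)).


9 collections generate NE(X_Σ); each relation:

  P={1,4}:  v_{1} + v_{4} = 0  →  sig = (2;())
  P={3,5}:  v_{3} + v_{5} = 0  →  sig = (2;())
  P={1,2}:  v_{1} + v_{2} = v_{5}  →  sig = (2;(1))
  P={2,3}:  v_{2} + v_{3} = v_{4}  →  sig = (2;(1))
  P={2,5}:  v_{2} + v_{5} = v_{6}  →  sig = (2;(1))
  P={3,6}:  v_{3} + v_{6} = v_{2}  →  sig = (2;(1))
  P={4,5}:  v_{4} + v_{5} = v_{2}  →  sig = (2;(1))
  P={1,6}:  v_{1} + v_{6} = 2·v_{5}  →  sig = (2;(2))
  P={4,6}:  v_{4} + v_{6} = 2·v_{2}  →  sig = (2;(2))

Signatures (|P|; sorted positive RHS coefficients), sorted:
[(2;()), (2;()), (2;(1)), (2;(1)), (2;(1)), (2;(1)), (2;(1)), (2;(2)), (2;(2))]


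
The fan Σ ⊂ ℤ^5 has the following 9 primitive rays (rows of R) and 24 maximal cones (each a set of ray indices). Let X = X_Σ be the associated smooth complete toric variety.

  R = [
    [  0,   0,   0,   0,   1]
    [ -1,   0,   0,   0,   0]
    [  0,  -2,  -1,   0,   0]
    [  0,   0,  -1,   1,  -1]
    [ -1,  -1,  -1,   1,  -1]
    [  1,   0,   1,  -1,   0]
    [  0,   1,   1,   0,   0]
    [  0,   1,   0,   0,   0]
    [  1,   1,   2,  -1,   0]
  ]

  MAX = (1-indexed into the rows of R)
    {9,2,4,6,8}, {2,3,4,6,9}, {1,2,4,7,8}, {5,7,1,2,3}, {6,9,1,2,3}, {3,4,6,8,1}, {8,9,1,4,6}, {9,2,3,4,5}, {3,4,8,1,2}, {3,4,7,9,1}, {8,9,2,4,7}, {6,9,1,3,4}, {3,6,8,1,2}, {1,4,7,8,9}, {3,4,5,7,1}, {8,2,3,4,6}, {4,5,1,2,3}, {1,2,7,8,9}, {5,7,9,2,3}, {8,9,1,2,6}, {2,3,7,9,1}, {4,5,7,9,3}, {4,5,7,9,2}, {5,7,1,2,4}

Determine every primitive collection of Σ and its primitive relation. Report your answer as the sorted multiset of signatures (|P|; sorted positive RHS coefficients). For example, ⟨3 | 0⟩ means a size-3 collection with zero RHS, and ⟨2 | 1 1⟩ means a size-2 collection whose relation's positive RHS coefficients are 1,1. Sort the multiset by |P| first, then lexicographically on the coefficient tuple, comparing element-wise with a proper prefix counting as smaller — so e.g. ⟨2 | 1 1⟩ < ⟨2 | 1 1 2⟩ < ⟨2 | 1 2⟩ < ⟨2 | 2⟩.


9 collections generate NE(X_Σ); each relation:

  • {6,7}:  v_{6} + v_{7} = v_{9}  ⟹  sig = ⟨2 | 1⟩
  • {5,8}:  v_{5} + v_{8} = v_{2} + v_{4}  ⟹  sig = ⟨2 | 1 1⟩
  • {5,6}:  v_{5} + v_{6} = v_{2} + v_{3} + v_{4} + v_{9}  ⟹  sig = ⟨2 | 1 1 1 1⟩
  • {3,7,8}:  v_{3} + v_{7} + v_{8} = 0  ⟹  sig = ⟨3 | 0⟩
  • {3,8,9}:  v_{3} + v_{8} + v_{9} = v_{6}  ⟹  sig = ⟨3 | 1⟩
  • {1,5,9}:  v_{1} + v_{5} + v_{9} = v_{3} + 2·v_{7}  ⟹  sig = ⟨3 | 1 2⟩
  • {1,2,4,6}:  v_{1} + v_{2} + v_{4} + v_{6} = 0  ⟹  sig = ⟨4 | 0⟩
  • {1,2,4,9}:  v_{1} + v_{2} + v_{4} + v_{9} = v_{7}  ⟹  sig = ⟨4 | 1⟩
  • {2,3,4,7}:  v_{2} + v_{3} + v_{4} + v_{7} = v_{5}  ⟹  sig = ⟨4 | 1⟩

Hence PRS(X_Σ) =
    ⟨2 | 1⟩
    ⟨2 | 1 1⟩
    ⟨2 | 1 1 1 1⟩
    ⟨3 | 0⟩
    ⟨3 | 1⟩
    ⟨3 | 1 2⟩
    ⟨4 | 0⟩
    ⟨4 | 1⟩
    ⟨4 | 1⟩


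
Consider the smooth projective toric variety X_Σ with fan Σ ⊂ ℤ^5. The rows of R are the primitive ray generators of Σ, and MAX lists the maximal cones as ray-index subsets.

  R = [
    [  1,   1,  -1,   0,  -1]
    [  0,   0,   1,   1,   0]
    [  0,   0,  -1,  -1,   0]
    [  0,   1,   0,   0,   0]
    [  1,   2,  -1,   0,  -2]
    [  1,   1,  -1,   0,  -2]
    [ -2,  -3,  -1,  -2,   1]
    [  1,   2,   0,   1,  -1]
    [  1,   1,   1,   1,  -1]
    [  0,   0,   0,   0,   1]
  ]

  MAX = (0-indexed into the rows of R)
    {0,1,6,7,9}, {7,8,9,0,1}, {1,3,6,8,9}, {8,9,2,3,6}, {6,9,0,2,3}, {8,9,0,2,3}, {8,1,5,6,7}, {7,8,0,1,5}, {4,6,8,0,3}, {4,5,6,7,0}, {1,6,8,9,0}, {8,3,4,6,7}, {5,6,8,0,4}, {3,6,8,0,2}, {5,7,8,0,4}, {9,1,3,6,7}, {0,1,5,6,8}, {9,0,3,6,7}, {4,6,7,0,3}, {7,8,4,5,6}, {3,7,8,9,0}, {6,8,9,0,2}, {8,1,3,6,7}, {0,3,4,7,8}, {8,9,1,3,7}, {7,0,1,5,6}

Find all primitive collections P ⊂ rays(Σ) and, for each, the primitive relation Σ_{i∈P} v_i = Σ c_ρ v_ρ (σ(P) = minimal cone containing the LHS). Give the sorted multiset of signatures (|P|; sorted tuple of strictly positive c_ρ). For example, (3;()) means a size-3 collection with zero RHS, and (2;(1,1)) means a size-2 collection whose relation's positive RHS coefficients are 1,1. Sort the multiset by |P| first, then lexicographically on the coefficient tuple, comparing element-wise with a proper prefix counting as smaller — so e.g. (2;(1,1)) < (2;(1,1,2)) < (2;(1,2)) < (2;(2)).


Primitive collections (12):

  P={1,2}:  v_{1} + v_{2} = 0  ⇒ sig = (2;())
  P={3,5}:  v_{3} + v_{5} = v_{4}  ⇒ sig = (2;(1))
  P={5,9}:  v_{5} + v_{9} = v_{0}  ⇒ sig = (2;(1))
  P={2,7}:  v_{2} + v_{7} = v_{0} + v_{3}  ⇒ sig = (2;(1,1))
  P={4,9}:  v_{4} + v_{9} = v_{0} + v_{3}  ⇒ sig = (2;(1,1))
  P={2,5}:  v_{2} + v_{5} = 2·v_{0} + v_{3} + v_{6} + v_{8}  ⇒ sig = (2;(1,1,1,2))
  P={1,4}:  v_{1} + v_{4} = v_{6} + 2·v_{7} + v_{8}  ⇒ sig = (2;(1,1,2))
  P={2,4}:  v_{2} + v_{4} = 2·v_{0} + 2·v_{3} + v_{6} + v_{8}  ⇒ sig = (2;(1,1,2,2))
  P={0,1,3}:  v_{0} + v_{1} + v_{3} = v_{7}  ⇒ sig = (3;(1))
  P={6,7,8,9}:  v_{6} + v_{7} + v_{8} + v_{9} = 0  ⇒ sig = (4;())
  P={0,6,7,8}:  v_{0} + v_{6} + v_{7} + v_{8} = v_{5}  ⇒ sig = (4;(1))
  P={0,3,6,8,9}:  v_{0} + v_{3} + v_{6} + v_{8} + v_{9} = v_{2}  ⇒ sig = (5;(1))

so the primitive-relation signature multiset is
[(2;()), (2;(1)), (2;(1)), (2;(1,1)), (2;(1,1)), (2;(1,1,1,2)), (2;(1,1,2)), (2;(1,1,2,2)), (3;(1)), (4;()), (4;(1)), (5;(1))]


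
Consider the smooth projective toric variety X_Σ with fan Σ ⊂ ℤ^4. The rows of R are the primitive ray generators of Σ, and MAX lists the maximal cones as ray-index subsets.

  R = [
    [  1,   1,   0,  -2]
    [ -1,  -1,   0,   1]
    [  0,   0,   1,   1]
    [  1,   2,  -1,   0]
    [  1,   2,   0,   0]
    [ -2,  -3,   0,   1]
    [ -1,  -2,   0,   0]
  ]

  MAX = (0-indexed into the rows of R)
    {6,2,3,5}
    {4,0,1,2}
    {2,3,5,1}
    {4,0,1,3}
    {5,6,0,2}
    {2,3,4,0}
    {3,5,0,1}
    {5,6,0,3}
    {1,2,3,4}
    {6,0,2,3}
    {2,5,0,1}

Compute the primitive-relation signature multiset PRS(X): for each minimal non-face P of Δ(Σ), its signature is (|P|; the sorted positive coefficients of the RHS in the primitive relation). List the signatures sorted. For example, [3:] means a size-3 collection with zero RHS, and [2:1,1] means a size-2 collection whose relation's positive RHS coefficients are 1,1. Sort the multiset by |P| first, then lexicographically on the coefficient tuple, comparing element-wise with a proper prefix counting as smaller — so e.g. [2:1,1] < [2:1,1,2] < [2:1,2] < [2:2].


The 5 primitive collections of Σ (r=7, n=4):

  {4,6}:  v_{4} + v_{6} = 0  ⇒ sig = [2:]
  {1,6}:  v_{1} + v_{6} = v_{5}  ⇒ sig = [2:1]
  {4,5}:  v_{4} + v_{5} = v_{1}  ⇒ sig = [2:1]
  {0,2,3,5}:  v_{0} + v_{2} + v_{3} + v_{5} = 0  ⇒ sig = [4:]
  {0,1,2,3}:  v_{0} + v_{1} + v_{2} + v_{3} = v_{4}  ⇒ sig = [4:1]

Hence PRS(X_Σ) =
    |P|=2: 3 collections, coeffs (), (1), (1)
    |P|=4: 2 collections, coeffs (), (1)


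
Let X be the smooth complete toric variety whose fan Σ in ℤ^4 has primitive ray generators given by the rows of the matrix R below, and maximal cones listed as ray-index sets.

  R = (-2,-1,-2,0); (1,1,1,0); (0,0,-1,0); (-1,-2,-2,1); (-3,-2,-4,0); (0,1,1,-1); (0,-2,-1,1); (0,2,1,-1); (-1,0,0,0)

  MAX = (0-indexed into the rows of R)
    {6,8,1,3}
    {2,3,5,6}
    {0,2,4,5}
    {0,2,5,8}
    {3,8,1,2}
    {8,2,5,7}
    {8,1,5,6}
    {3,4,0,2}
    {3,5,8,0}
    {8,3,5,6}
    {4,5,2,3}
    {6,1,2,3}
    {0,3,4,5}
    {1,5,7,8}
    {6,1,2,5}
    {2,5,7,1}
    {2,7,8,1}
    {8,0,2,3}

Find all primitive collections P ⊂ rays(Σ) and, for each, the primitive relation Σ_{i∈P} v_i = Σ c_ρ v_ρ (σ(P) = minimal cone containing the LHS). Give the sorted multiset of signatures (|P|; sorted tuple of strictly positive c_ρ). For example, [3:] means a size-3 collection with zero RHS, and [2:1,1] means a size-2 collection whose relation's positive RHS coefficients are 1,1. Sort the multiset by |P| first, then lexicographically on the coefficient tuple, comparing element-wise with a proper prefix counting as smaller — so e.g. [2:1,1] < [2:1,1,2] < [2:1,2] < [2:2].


Primitive collections (14):

  P = {6,7}:  v_{6} + v_{7} = 0  ⟹  sig = [2:]
  P = {0,1}:  v_{0} + v_{1} = v_{2} + v_{8}  ⟹  sig = [2:1,1]
  P = {1,4}:  v_{1} + v_{4} = v_{0} + v_{2}  ⟹  sig = [2:1,1]
  P = {3,7}:  v_{3} + v_{7} = v_{2} + v_{8}  ⟹  sig = [2:1,1]
  P = {4,7}:  v_{4} + v_{7} = v_{0} + 2·v_{2} + v_{5} + v_{8}  ⟹  sig = [2:1,1,1,2]
  P = {0,6}:  v_{0} + v_{6} = 2·v_{3} + v_{5}  ⟹  sig = [2:1,2]
  P = {0,7}:  v_{0} + v_{7} = 2·v_{2} + v_{5} + 2·v_{8}  ⟹  sig = [2:1,2,2]
  P = {4,6}:  v_{4} + v_{6} = v_{2} + 3·v_{3} + 2·v_{5}  ⟹  sig = [2:1,2,3]
  P = {4,8}:  v_{4} + v_{8} = 2·v_{0}  ⟹  sig = [2:2]
  P = {1,3,5}:  v_{1} + v_{3} + v_{5} = 0  ⟹  sig = [3:]
  P = {2,6,8}:  v_{2} + v_{6} + v_{8} = v_{3}  ⟹  sig = [3:1]
  P = {0,2,3,5}:  v_{0} + v_{2} + v_{3} + v_{5} = v_{4}  ⟹  sig = [4:1]
  P = {1,2,5,8}:  v_{1} + v_{2} + v_{5} + v_{8} = v_{7}  ⟹  sig = [4:1]
  P = {2,3,5,8}:  v_{2} + v_{3} + v_{5} + v_{8} = v_{0}  ⟹  sig = [4:1]

Hence PRS(X_Σ) =
[[2:], [2:1,1], [2:1,1], [2:1,1], [2:1,1,1,2], [2:1,2], [2:1,2,2], [2:1,2,3], [2:2], [3:], [3:1], [4:1], [4:1], [4:1]]


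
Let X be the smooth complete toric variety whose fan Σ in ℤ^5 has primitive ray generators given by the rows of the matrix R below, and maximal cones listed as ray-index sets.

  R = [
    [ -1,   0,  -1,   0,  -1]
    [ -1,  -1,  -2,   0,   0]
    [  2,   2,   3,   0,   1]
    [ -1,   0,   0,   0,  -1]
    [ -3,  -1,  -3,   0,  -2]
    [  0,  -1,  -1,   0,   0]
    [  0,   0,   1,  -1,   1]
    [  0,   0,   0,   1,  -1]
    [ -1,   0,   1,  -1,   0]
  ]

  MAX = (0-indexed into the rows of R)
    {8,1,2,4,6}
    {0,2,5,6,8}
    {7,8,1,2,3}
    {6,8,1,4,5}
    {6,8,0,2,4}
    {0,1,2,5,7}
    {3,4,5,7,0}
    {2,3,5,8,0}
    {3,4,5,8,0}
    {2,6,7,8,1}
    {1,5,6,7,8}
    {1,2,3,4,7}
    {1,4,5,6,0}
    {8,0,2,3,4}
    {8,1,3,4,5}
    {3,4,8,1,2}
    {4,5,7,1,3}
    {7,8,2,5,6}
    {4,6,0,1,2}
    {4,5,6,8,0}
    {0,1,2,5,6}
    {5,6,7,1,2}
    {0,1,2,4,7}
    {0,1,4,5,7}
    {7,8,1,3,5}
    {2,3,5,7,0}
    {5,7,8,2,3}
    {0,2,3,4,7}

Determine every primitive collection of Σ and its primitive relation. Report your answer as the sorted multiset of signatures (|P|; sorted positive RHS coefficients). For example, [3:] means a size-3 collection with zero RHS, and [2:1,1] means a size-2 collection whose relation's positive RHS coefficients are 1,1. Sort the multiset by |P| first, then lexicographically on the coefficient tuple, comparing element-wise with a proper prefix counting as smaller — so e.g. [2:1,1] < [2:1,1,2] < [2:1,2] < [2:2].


10 collections generate NE(X_Σ); each relation:

  • {3,6}:  v_{3} + v_{6} = v_{8}  ⇒ sig = [2:1]
  • {0,1,3}:  v_{0} + v_{1} + v_{3} = v_{4}  ⇒ sig = [3:1]
  • {0,6,7}:  v_{0} + v_{6} + v_{7} = v_{3}  ⇒ sig = [3:1]
  • {2,4,5}:  v_{2} + v_{4} + v_{5} = v_{0}  ⇒ sig = [3:1]
  • {0,1,8}:  v_{0} + v_{1} + v_{8} = v_{4} + v_{6}  ⇒ sig = [3:1,1]
  • {4,6,7}:  v_{4} + v_{6} + v_{7} = v_{1} + 2·v_{3}  ⇒ sig = [3:1,2]
  • {4,7,8}:  v_{4} + v_{7} + v_{8} = v_{1} + 3·v_{3}  ⇒ sig = [3:1,3]
  • {0,7,8}:  v_{0} + v_{7} + v_{8} = 2·v_{3}  ⇒ sig = [3:2]
  • {1,2,3,5}:  v_{1} + v_{2} + v_{3} + v_{5} = 0  ⇒ sig = [4:]
  • {1,2,5,8}:  v_{1} + v_{2} + v_{5} + v_{8} = v_{6}  ⇒ sig = [4:1]

Sorted signature multiset PRS(X):
    |P|=2: 1 collection, coeffs (1)
    |P|=3: 7 collections, coeffs (1), (1), (1), (1,1), (1,2), (1,3), (2)
    |P|=4: 2 collections, coeffs (), (1)


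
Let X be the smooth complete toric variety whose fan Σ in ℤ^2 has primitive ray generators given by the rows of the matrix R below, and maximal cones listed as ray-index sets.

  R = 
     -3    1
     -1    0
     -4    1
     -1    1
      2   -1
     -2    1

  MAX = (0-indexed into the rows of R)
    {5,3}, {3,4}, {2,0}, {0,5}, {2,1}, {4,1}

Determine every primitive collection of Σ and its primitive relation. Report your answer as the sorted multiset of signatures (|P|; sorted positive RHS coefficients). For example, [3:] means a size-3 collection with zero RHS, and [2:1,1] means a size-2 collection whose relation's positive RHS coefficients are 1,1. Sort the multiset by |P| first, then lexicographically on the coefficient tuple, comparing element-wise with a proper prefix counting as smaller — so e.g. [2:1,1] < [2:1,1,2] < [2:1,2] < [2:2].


Primitive collections (9):

  P = {4,5}:  v_{4} + v_{5} = 0  →  sig = [2:]
  P = {0,1}:  v_{0} + v_{1} = v_{2}  →  sig = [2:1]
  P = {0,4}:  v_{0} + v_{4} = v_{1}  →  sig = [2:1]
  P = {1,3}:  v_{1} + v_{3} = v_{5}  →  sig = [2:1]
  P = {1,5}:  v_{1} + v_{5} = v_{0}  →  sig = [2:1]
  P = {2,3}:  v_{2} + v_{3} = v_{0} + v_{5}  →  sig = [2:1,1]
  P = {0,3}:  v_{0} + v_{3} = 2·v_{5}  →  sig = [2:2]
  P = {2,4}:  v_{2} + v_{4} = 2·v_{1}  →  sig = [2:2]
  P = {2,5}:  v_{2} + v_{5} = 2·v_{0}  →  sig = [2:2]

Signatures (|P|; sorted positive RHS coefficients), sorted:
    [2:]
    [2:1]
    [2:1]
    [2:1]
    [2:1]
    [2:1,1]
    [2:2]
    [2:2]
    [2:2]


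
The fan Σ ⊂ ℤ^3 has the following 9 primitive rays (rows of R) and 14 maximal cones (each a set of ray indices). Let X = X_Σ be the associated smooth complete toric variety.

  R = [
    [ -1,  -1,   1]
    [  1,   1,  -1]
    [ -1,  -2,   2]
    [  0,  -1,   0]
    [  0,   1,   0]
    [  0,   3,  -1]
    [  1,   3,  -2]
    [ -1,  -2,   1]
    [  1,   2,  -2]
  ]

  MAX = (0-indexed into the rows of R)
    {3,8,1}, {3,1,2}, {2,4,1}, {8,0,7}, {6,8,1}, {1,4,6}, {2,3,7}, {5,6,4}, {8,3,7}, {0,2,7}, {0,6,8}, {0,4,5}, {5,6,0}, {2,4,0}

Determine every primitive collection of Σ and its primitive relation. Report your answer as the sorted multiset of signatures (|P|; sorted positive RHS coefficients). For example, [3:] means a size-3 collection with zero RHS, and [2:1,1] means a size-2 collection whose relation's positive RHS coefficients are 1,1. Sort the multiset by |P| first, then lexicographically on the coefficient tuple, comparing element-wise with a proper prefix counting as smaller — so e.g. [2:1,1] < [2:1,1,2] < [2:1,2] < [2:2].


Δ(Σ) — 9 vertices, 16 min non-faces:

  P={0,1}:  v_{0} + v_{1} = 0  ⟹  sig = [2:]
  P={2,8}:  v_{2} + v_{8} = 0  ⟹  sig = [2:]
  P={3,4}:  v_{3} + v_{4} = 0  ⟹  sig = [2:]
  P={0,3}:  v_{0} + v_{3} = v_{7}  ⟹  sig = [2:1]
  P={1,7}:  v_{1} + v_{7} = v_{3}  ⟹  sig = [2:1]
  P={2,6}:  v_{2} + v_{6} = v_{4}  ⟹  sig = [2:1]
  P={3,6}:  v_{3} + v_{6} = v_{8}  ⟹  sig = [2:1]
  P={4,7}:  v_{4} + v_{7} = v_{0}  ⟹  sig = [2:1]
  P={4,8}:  v_{4} + v_{8} = v_{6}  ⟹  sig = [2:1]
  P={1,5}:  v_{1} + v_{5} = v_{4} + v_{6}  ⟹  sig = [2:1,1]
  P={3,5}:  v_{3} + v_{5} = v_{0} + v_{6}  ⟹  sig = [2:1,1]
  P={6,7}:  v_{6} + v_{7} = v_{0} + v_{8}  ⟹  sig = [2:1,1]
  P={2,5}:  v_{2} + v_{5} = v_{0} + 2·v_{4}  ⟹  sig = [2:1,2]
  P={5,7}:  v_{5} + v_{7} = 2·v_{0} + v_{6}  ⟹  sig = [2:1,2]
  P={5,8}:  v_{5} + v_{8} = v_{0} + 2·v_{6}  ⟹  sig = [2:1,2]
  P={0,4,6}:  v_{0} + v_{4} + v_{6} = v_{5}  ⟹  sig = [3:1]

Signatures (|P|; sorted positive RHS coefficients), sorted:
{ [2:] ×3,  [2:1] ×6,  [2:1,1] ×3,  [2:1,2] ×3,  [3:1] }
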